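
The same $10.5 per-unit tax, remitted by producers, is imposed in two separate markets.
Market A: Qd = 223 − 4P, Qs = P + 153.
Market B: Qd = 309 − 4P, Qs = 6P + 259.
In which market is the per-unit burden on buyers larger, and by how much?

Market A: pre-tax P* = $14, Q* = 167; post-tax Q = 158.6; per-unit burden on buyers = $2.1.
Market B: pre-tax P* = $5, Q* = 289; post-tax Q = 263.8; per-unit burden on buyers = $6.3.
Difference: $2.1 vs $6.3 → market B is larger by $4.2.

Market B, by $4.2.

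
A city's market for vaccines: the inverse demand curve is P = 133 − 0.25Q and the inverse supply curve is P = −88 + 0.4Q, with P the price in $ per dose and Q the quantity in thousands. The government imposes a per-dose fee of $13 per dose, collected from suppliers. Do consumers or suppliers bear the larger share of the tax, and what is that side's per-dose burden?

Suppliers bear the larger share: $8 per dose.

Rewrite in direct form: Qd = 532 − 4P and Qs = 2.5P + 220.
Without the tax, 532 − 4P = 2.5P + 220 gives 6.5P = 312, so P* = $48 and Q* = 340.
With the tax collected from suppliers, supply shifts: Qs = 2.5(P − 13) + 220.
New equilibrium: consumers pay $53, suppliers receive $40, Q = 320. (Wedge: Pb − Ps = 13.)
Per-dose burden: consumers $5, suppliers $8.
Suppliers take the larger share because supply is less price-elastic here (demand slope 4 vs supply slope 2.5).
The less price-elastic side of the market bears the larger share of a per-unit tax.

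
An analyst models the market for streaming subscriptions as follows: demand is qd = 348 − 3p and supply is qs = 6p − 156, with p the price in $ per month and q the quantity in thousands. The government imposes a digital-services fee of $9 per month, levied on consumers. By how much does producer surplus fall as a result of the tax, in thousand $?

Without the tax, 348 − 3p = 6p − 156 gives 9p = 504, so p* = $56 and q* = 180.
With the tax collected from consumers, demand (in seller-price terms) shifts: qd = 348 − 3(p + 9).
New equilibrium: consumers pay $62, sellers receive $53, q = 162. (Wedge: pb − ps = 9.)
ΔPS is the trapezoid between Q = 162 and Q = 180 of height $3: ½ · (180 + 162) · 3 = $513.

Producer surplus falls by $513 thousand.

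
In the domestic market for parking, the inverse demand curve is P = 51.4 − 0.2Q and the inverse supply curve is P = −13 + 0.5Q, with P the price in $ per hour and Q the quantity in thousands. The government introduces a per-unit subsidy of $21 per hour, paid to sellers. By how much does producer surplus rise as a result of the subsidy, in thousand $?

Producer surplus rises by $1605 thousand.

Rewrite in direct form: Qd = 257 − 5P and Qs = 2P + 26.
Without the subsidy, 257 − 5P = 2P + 26 gives 7P = 231, so P* = $33 and Q* = 92.
With a per-unit subsidy paid to sellers, each receives P + 21 per unit sold, so supply becomes Qs = 2(P + 21) + 26.
Solving gives Q = 122 with consumers paying $27 and sellers receiving $48 (the $21 wedge).
ΔPS is the trapezoid between Q = 122 and Q = 92 of height $15: ½ · (92 + 122) · 15 = $1605.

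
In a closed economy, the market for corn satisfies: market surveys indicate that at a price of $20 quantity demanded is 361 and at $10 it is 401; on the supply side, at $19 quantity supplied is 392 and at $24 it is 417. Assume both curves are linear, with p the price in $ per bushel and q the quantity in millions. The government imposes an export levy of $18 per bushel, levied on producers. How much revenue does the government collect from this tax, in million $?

Tax revenue = $6066 million.

Demand slope: (401 − 361)/(10 − 20) = -4, so qd = 441 − 4p.
Supply slope: (417 − 392)/(24 − 19) = 5, so qs = 5p + 297.
Before the tax: set 441 − 4p = 5p + 297 → p* = $16, q* = 377.
With the tax collected from producers, supply shifts: qs = 5(p − 18) + 297.
New equilibrium: buyers pay $26, producers receive $8, q = 337. (Wedge: pb − ps = 18.)
Revenue = t · Q = 18 · 337 = $6066.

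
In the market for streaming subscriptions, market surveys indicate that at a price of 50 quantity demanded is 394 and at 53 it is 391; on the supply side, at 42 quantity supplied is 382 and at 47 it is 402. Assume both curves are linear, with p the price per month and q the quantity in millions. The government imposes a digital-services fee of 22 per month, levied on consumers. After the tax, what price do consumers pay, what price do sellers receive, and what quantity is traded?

Demand slope: (391 − 394)/(53 − 50) = -1, so qd = 444 − p.
Supply slope: (402 − 382)/(47 − 42) = 4, so qs = 4p + 214.
Without the tax, 444 − p = 4p + 214 gives 5p = 230, so p* = 46 and q* = 398.
With the tax collected from consumers, demand (in seller-price terms) shifts: qd = 444 − (p + 22).
Solving gives q = 380.4 with consumers paying 63.6 and sellers receiving 41.6 (the 22 wedge).

Consumers pay 63.6; sellers receive 41.6; quantity = 380.4.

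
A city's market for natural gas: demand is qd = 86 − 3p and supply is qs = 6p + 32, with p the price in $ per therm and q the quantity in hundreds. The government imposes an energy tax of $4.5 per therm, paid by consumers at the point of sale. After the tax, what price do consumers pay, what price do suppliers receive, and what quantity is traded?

Consumers pay $9; suppliers receive $4.5; quantity = 59.

Without the tax, 86 − 3p = 6p + 32 gives 9p = 54, so p* = $6 and q* = 68.
With the tax collected from consumers, demand (in seller-price terms) shifts: qd = 86 − 3(p + 4.5).
Solving gives q = 59 with consumers paying $9 and suppliers receiving $4.5 (the $4.5 wedge).
The less price-elastic side of the market bears the larger share of a per-unit tax.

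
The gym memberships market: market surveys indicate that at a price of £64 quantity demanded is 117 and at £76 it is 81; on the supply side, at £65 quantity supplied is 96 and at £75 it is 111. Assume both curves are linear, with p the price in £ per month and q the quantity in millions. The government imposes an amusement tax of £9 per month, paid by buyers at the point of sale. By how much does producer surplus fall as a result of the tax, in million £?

Demand slope: (81 − 117)/(76 − 64) = -3, so qd = 309 − 3p.
Supply slope: (111 − 96)/(75 − 65) = 1.5, so qs = 1.5p − 1.5.
Without the tax, 309 − 3p = 1.5p − 1.5 gives 4.5p = 310.5, so p* = £69 and q* = 102.
With the tax collected from buyers, demand (in seller-price terms) shifts: qd = 309 − 3(p + 9).
New equilibrium: buyers pay £72, producers receive £63, q = 93. (Wedge: pb − ps = 9.)
ΔPS is the trapezoid between Q = 93 and Q = 102 of height £6: ½ · (102 + 93) · 6 = £585.

Producer surplus falls by £585 million.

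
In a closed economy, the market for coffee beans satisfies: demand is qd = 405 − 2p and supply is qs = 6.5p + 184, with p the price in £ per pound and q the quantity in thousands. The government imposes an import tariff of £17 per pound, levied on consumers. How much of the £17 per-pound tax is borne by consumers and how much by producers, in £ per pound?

Without the tax, 405 − 2p = 6.5p + 184 gives 8.5p = 221, so p* = £26 and q* = 353.
With the tax collected from consumers, demand (in seller-price terms) shifts: qd = 405 − 2(p + 17).
New equilibrium: consumers pay £39, producers receive £22, q = 327. (Wedge: pb − ps = 17.)
Burden on consumers: £13; on producers: £4. (They sum to £17.)

Consumers bear £13 per pound; producers bear £4 per pound.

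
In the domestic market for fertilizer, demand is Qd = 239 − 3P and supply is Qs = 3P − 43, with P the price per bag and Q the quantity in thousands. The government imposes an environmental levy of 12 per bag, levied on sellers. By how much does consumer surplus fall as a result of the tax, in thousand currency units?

Consumer surplus falls by 534 thousand.

Before the tax: set 239 − 3P = 3P − 43 → P* = 47, Q* = 98.
With the tax collected from sellers, supply shifts: Qs = 3(P − 12) − 43.
New equilibrium: buyers pay 53, sellers receive 41, Q = 80. (Wedge: Pb − Ps = 12.)
ΔCS is the trapezoid between Q = 80 and Q = 98 of height 6: ½ · (98 + 80) · 6 = 534.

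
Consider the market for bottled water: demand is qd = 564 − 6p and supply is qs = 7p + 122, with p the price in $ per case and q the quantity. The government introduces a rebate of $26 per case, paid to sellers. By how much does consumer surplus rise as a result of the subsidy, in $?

Consumer surplus rises by $5628.

Before the subsidy: set 564 − 6p = 7p + 122 → p* = $34, q* = 360.
With a per-unit subsidy paid to sellers, each receives p + 26 per unit sold, so supply becomes qs = 7(p + 26) + 122.
New equilibrium: buyers pay $20, sellers receive $46, q = 444. (Wedge: pb − ps = −26.)
ΔCS is the trapezoid between Q = 444 and Q = 360 of height $14: ½ · (360 + 444) · 14 = $5628.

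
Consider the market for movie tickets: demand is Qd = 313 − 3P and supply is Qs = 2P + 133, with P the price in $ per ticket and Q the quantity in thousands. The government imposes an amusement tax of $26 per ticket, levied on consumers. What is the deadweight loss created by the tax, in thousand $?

Deadweight loss = $405.6 thousand.

Before the tax: set 313 − 3P = 2P + 133 → P* = $36, Q* = 205.
With the tax collected from consumers, demand (in seller-price terms) shifts: Qd = 313 − 3(P + 26).
Solving gives Q = 173.8 with consumers paying $46.4 and sellers receiving $20.4 (the $26 wedge).
Quantity falls by |ΔQ| = |205 − 173.8| = 31.2.
DWL = ½ · t · |ΔQ| = ½ · 26 · 31.2 = $405.6.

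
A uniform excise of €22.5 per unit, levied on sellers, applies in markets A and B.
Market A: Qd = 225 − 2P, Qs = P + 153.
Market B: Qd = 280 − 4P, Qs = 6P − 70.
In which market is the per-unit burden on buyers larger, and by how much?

Market B, by €6.

Market A: pre-tax P* = €24, Q* = 177; post-tax Q = 162; per-unit burden on buyers = €7.5.
Market B: pre-tax P* = €35, Q* = 140; post-tax Q = 86; per-unit burden on buyers = €13.5.
Difference: €7.5 vs €13.5 → market B is larger by €6.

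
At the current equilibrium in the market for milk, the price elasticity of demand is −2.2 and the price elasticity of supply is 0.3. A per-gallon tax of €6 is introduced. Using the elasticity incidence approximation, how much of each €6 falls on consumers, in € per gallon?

Incidence ratio: consumers' share ≈ εs / (εs + |εd|) = 0.3 / (0.3 + 2.2) = 0.12.
So consumers bear ≈ 0.12 × €6 = €0.72; producers bear €5.28.

Consumers bear ≈ €0.72 per gallon.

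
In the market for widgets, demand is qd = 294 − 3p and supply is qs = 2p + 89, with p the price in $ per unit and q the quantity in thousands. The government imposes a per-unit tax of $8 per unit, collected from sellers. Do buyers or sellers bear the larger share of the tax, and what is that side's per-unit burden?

Sellers bear the larger share: $4.8 per unit.

Before the tax: set 294 − 3p = 2p + 89 → p* = $41, q* = 171.
With the tax collected from sellers, supply shifts: qs = 2(p − 8) + 89.
New equilibrium: buyers pay $44.2, sellers receive $36.2, q = 161.4. (Wedge: pb − ps = 8.)
Per-unit burden: buyers $3.2, sellers $4.8.
Sellers take the larger share because supply is less price-elastic here (demand slope 3 vs supply slope 2).
The less price-elastic side of the market bears the larger share of a per-unit tax.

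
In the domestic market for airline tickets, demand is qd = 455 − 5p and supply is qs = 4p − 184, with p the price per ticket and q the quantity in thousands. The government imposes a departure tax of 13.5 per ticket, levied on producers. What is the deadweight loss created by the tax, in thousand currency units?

Before the tax: set 455 − 5p = 4p − 184 → p* = 71, q* = 100.
With the tax collected from producers, supply shifts: qs = 4(p − 13.5) − 184.
Solving gives q = 70 with consumers paying 77 and producers receiving 63.5 (the 13.5 wedge).
Quantity falls by |ΔQ| = |100 − 70| = 30.
DWL = ½ · t · |ΔQ| = ½ · 13.5 · 30 = 202.5.

Deadweight loss = 202.5 thousand.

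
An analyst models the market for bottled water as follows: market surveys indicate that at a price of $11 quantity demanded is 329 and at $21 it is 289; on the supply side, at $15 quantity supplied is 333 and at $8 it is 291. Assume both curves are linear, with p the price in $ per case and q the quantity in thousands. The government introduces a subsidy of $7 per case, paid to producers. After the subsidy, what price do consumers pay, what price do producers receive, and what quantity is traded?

Consumers pay $8.8; producers receive $15.8; quantity = 337.8.

Demand slope: (289 − 329)/(21 − 11) = -4, so qd = 373 − 4p.
Supply slope: (291 − 333)/(8 − 15) = 6, so qs = 6p + 243.
Before the subsidy: set 373 − 4p = 6p + 243 → p* = $13, q* = 321.
With a per-unit subsidy paid to producers, each receives p + 7 per unit sold, so supply becomes qs = 6(p + 7) + 243.
Solving gives q = 337.8 with consumers paying $8.8 and producers receiving $15.8 (the $7 wedge).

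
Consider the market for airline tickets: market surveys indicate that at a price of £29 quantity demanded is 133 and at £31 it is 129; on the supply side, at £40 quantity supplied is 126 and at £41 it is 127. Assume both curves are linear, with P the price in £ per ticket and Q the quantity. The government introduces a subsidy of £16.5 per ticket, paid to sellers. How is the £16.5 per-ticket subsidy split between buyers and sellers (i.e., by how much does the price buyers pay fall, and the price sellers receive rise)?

Buyers gain £5.5 per ticket; sellers gain £11 per ticket.

Demand slope: (129 − 133)/(31 − 29) = -2, so Qd = 191 − 2P.
Supply slope: (127 − 126)/(41 − 40) = 1, so Qs = P + 86.
Before the subsidy: set 191 − 2P = P + 86 → P* = £35, Q* = 121.
With a per-unit subsidy paid to sellers, each receives P + 16.5 per unit sold, so supply becomes Qs = (P + 16.5) + 86.
Solving gives Q = 132 with buyers paying £29.5 and sellers receiving £46 (the £16.5 wedge).
Gain to buyers: £5.5; to sellers: £11. (They sum to £16.5.)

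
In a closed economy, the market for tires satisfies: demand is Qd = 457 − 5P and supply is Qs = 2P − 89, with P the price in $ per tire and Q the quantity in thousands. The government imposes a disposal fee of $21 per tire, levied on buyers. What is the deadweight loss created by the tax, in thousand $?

Without the tax, 457 − 5P = 2P − 89 gives 7P = 546, so P* = $78 and Q* = 67.
With the tax collected from buyers, demand (in seller-price terms) shifts: Qd = 457 − 5(P + 21).
New equilibrium: buyers pay $84, producers receive $63, Q = 37. (Wedge: Pb − Ps = 21.)
Quantity falls by |ΔQ| = |67 − 37| = 30.
DWL = ½ · t · |ΔQ| = ½ · 21 · 30 = $315.

Deadweight loss = $315 thousand.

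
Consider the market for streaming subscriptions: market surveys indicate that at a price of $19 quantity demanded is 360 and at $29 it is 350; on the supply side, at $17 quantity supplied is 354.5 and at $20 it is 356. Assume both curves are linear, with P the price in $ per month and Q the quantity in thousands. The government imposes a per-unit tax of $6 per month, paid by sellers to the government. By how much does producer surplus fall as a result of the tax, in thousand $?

Producer surplus falls by $1424 thousand.

Demand slope: (350 − 360)/(29 − 19) = -1, so Qd = 379 − P.
Supply slope: (356 − 354.5)/(20 − 17) = 0.5, so Qs = 0.5P + 346.
Without the tax, 379 − P = 0.5P + 346 gives 1.5P = 33, so P* = $22 and Q* = 357.
With the tax collected from sellers, supply shifts: Qs = 0.5(P − 6) + 346.
New equilibrium: consumers pay $24, sellers receive $18, Q = 355. (Wedge: Pb − Ps = 6.)
ΔPS is the trapezoid between Q = 355 and Q = 357 of height $4: ½ · (357 + 355) · 4 = $1424.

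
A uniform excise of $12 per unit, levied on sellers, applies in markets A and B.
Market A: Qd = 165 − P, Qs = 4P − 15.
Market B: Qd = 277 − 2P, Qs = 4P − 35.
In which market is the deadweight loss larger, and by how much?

Market A: pre-tax P* = $36, Q* = 129; post-tax Q = 119.4; deadweight loss = $57.6.
Market B: pre-tax P* = $52, Q* = 173; post-tax Q = 157; deadweight loss = $96.
Difference: $57.6 vs $96 → market B is larger by $38.4.

Market B, by $38.4.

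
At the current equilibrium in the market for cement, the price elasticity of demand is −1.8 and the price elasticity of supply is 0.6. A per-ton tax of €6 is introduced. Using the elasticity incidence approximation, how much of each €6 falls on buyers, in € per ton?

Buyers bear ≈ €1.5 per ton.

Incidence ratio: buyers' share ≈ εs / (εs + |εd|) = 0.6 / (0.6 + 1.8) = 0.25.
So buyers bear ≈ 0.25 × €6 = €1.5; sellers bear €4.5.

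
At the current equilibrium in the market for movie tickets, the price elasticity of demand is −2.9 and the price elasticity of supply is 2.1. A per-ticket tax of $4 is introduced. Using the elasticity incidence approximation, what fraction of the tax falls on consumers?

Consumers' share ≈ 0.42.

Incidence ratio: consumers' share ≈ εs / (εs + |εd|) = 2.1 / (2.1 + 2.9) = 0.42.
Supply is the less elastic side, so consumers bear the smaller share.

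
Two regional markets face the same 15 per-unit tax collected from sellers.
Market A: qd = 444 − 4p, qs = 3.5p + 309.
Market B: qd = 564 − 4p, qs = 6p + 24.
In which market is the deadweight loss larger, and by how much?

Market A: pre-tax p* = 18, q* = 372; post-tax q = 344; deadweight loss = 210.
Market B: pre-tax p* = 54, q* = 348; post-tax q = 312; deadweight loss = 270.
Difference: 210 vs 270 → market B is larger by 60.

Market B, by 60.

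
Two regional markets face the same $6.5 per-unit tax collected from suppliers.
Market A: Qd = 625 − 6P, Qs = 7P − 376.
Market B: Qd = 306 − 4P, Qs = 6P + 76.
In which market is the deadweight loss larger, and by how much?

Market A: pre-tax P* = $77, Q* = 163; post-tax Q = 142; deadweight loss = $68.25.
Market B: pre-tax P* = $23, Q* = 214; post-tax Q = 198.4; deadweight loss = $50.7.
Difference: $68.25 vs $50.7 → market A is larger by $17.55.

Market A, by $17.55.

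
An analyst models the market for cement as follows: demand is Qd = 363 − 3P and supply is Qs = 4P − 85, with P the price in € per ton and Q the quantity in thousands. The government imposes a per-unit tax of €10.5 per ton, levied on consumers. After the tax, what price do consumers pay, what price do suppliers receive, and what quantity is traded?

Consumers pay €70; suppliers receive €59.5; quantity = 153.

Before the tax: set 363 − 3P = 4P − 85 → P* = €64, Q* = 171.
With the tax collected from consumers, demand (in seller-price terms) shifts: Qd = 363 − 3(P + 10.5).
New equilibrium: consumers pay €70, suppliers receive €59.5, Q = 153. (Wedge: Pb − Ps = 10.5.)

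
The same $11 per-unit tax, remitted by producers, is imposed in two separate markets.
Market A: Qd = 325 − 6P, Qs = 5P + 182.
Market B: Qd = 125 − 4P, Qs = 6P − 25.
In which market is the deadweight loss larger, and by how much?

Market A: pre-tax P* = $13, Q* = 247; post-tax Q = 217; deadweight loss = $165.
Market B: pre-tax P* = $15, Q* = 65; post-tax Q = 38.6; deadweight loss = $145.2.
Difference: $165 vs $145.2 → market A is larger by $19.8.

Market A, by $19.8.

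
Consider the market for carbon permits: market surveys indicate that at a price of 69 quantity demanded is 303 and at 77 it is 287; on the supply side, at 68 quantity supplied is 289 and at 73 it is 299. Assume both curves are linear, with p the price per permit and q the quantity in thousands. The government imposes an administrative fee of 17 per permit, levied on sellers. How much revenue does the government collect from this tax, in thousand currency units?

Demand slope: (287 − 303)/(77 − 69) = -2, so qd = 441 − 2p.
Supply slope: (299 − 289)/(73 − 68) = 2, so qs = 2p + 153.
Without the tax, 441 − 2p = 2p + 153 gives 4p = 288, so p* = 72 and q* = 297.
With the tax collected from sellers, supply shifts: qs = 2(p − 17) + 153.
Solving gives q = 280 with buyers paying 80.5 and sellers receiving 63.5 (the 17 wedge).
Revenue = t · Q = 17 · 280 = 4760.

Tax revenue = 4760 thousand.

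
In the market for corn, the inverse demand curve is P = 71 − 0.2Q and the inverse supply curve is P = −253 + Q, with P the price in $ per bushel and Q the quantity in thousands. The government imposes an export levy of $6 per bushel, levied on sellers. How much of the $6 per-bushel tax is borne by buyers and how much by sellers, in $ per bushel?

Inverting to Q(P) form: Qd = 355 − 5P; Qs = P + 253.
Without the tax, 355 − 5P = P + 253 gives 6P = 102, so P* = $17 and Q* = 270.
With the tax collected from sellers, supply shifts: Qs = (P − 6) + 253.
Solving gives Q = 265 with buyers paying $18 and sellers receiving $12 (the $6 wedge).
Burden on buyers: $1; on sellers: $5. (They sum to $6.)
The less price-elastic side of the market bears the larger share of a per-unit tax.

Buyers bear $1 per bushel; sellers bear $5 per bushel.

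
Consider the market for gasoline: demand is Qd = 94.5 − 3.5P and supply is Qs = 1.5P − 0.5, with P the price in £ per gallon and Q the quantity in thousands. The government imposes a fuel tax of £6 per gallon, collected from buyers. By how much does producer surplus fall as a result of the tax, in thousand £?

Without the tax, 94.5 − 3.5P = 1.5P − 0.5 gives 5P = 95, so P* = £19 and Q* = 28.
With the tax collected from buyers, demand (in seller-price terms) shifts: Qd = 94.5 − 3.5(P + 6).
Solving gives Q = 21.7 with buyers paying £20.8 and sellers receiving £14.8 (the £6 wedge).
ΔPS is the trapezoid between Q = 21.7 and Q = 28 of height £4.2: ½ · (28 + 21.7) · 4.2 = £104.37.

Producer surplus falls by £104.37 thousand.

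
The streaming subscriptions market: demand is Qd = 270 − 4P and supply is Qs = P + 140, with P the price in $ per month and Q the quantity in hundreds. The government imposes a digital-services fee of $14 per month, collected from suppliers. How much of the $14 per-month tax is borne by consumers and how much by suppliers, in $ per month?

Consumers bear $2.8 per month; suppliers bear $11.2 per month.

Without the tax, 270 − 4P = P + 140 gives 5P = 130, so P* = $26 and Q* = 166.
With the tax collected from suppliers, supply shifts: Qs = (P − 14) + 140.
Solving gives Q = 154.8 with consumers paying $28.8 and suppliers receiving $14.8 (the $14 wedge).
Burden on consumers: $2.8; on suppliers: $11.2. (They sum to $14.)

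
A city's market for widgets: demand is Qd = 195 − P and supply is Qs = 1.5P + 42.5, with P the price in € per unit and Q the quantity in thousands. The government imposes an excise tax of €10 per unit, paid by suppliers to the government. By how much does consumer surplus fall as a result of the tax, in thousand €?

Without the tax, 195 − P = 1.5P + 42.5 gives 2.5P = 152.5, so P* = €61 and Q* = 134.
With the tax collected from suppliers, supply shifts: Qs = 1.5(P − 10) + 42.5.
New equilibrium: buyers pay €67, suppliers receive €57, Q = 128. (Wedge: Pb − Ps = 10.)
ΔCS is the trapezoid between Q = 128 and Q = 134 of height €6: ½ · (134 + 128) · 6 = €786.

Consumer surplus falls by €786 thousand.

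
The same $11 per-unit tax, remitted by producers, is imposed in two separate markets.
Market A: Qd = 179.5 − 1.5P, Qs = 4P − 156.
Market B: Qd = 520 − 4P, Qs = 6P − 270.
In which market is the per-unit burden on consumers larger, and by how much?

Market A, by $1.4.

Market A: pre-tax P* = $61, Q* = 88; post-tax Q = 76; per-unit burden on consumers = $8.
Market B: pre-tax P* = $79, Q* = 204; post-tax Q = 177.6; per-unit burden on consumers = $6.6.
Difference: $8 vs $6.6 → market A is larger by $1.4.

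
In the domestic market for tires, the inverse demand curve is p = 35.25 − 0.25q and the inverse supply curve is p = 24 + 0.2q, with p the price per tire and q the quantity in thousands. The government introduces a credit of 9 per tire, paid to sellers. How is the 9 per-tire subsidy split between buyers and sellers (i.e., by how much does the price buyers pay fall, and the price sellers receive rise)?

Rewrite in direct form: qd = 141 − 4p and qs = 5p − 120.
Without the subsidy, 141 − 4p = 5p − 120 gives 9p = 261, so p* = 29 and q* = 25.
With a per-unit subsidy paid to sellers, each receives p + 9 per unit sold, so supply becomes qs = 5(p + 9) − 120.
New equilibrium: buyers pay 24, sellers receive 33, q = 45. (Wedge: pb − ps = −9.)
Gain to buyers: 5; to sellers: 4. (They sum to 9.)

Buyers gain 5 per tire; sellers gain 4 per tire.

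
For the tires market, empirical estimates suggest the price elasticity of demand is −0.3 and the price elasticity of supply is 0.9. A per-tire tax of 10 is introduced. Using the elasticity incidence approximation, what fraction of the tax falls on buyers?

Buyers' share ≈ 0.75.

Incidence ratio: buyers' share ≈ εs / (εs + |εd|) = 0.9 / (0.9 + 0.3) = 0.75.
Supply is the more elastic side, so buyers bear the larger share.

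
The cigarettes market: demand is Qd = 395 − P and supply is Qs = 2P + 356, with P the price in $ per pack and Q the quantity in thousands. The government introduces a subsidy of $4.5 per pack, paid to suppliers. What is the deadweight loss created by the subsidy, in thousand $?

Deadweight loss = $6.75 thousand.

Before the subsidy: set 395 − P = 2P + 356 → P* = $13, Q* = 382.
With a per-unit subsidy paid to suppliers, each receives P + 4.5 per unit sold, so supply becomes Qs = 2(P + 4.5) + 356.
Solving gives Q = 385 with consumers paying $10 and suppliers receiving $14.5 (the $4.5 wedge).
Quantity rises by |ΔQ| = |382 − 385| = 3.
DWL = ½ · t · |ΔQ| = ½ · 4.5 · 3 = $6.75.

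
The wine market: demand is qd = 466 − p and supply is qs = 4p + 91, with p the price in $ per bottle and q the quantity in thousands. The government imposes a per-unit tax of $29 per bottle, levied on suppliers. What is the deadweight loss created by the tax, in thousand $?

Without the tax, 466 − p = 4p + 91 gives 5p = 375, so p* = $75 and q* = 391.
With the tax collected from suppliers, supply shifts: qs = 4(p − 29) + 91.
Solving gives q = 367.8 with buyers paying $98.2 and suppliers receiving $69.2 (the $29 wedge).
Quantity falls by |ΔQ| = |391 − 367.8| = 23.2.
DWL = ½ · t · |ΔQ| = ½ · 29 · 23.2 = $336.4.

Deadweight loss = $336.4 thousand.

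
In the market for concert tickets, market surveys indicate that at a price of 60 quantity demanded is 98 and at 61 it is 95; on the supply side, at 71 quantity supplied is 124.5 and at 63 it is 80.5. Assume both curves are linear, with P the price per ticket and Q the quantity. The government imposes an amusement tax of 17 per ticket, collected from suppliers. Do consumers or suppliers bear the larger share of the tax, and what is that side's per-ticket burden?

Demand slope: (95 − 98)/(61 − 60) = -3, so Qd = 278 − 3P.
Supply slope: (80.5 − 124.5)/(63 − 71) = 5.5, so Qs = 5.5P − 266.
Without the tax, 278 − 3P = 5.5P − 266 gives 8.5P = 544, so P* = 64 and Q* = 86.
With the tax collected from suppliers, supply shifts: Qs = 5.5(P − 17) − 266.
Solving gives Q = 53 with consumers paying 75 and suppliers receiving 58 (the 17 wedge).
Per-ticket burden: consumers 11, suppliers 6.
Consumers take the larger share because demand is less price-elastic here (demand slope 3 vs supply slope 5.5).
The less price-elastic side of the market bears the larger share of a per-unit tax.

Consumers bear the larger share: 11 per ticket.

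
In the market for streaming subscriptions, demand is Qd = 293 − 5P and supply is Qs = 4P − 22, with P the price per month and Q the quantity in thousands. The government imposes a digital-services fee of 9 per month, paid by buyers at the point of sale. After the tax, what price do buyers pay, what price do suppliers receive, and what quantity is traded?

Buyers pay 39; suppliers receive 30; quantity = 98.

Without the tax, 293 − 5P = 4P − 22 gives 9P = 315, so P* = 35 and Q* = 118.
With the tax collected from buyers, demand (in seller-price terms) shifts: Qd = 293 − 5(P + 9).
Solving gives Q = 98 with buyers paying 39 and suppliers receiving 30 (the 9 wedge).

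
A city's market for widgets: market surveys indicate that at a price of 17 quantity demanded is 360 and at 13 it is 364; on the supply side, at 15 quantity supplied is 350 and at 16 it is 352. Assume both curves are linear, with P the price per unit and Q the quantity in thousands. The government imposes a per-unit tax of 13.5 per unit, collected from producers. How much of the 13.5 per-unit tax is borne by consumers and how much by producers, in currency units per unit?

Demand slope: (364 − 360)/(13 − 17) = -1, so Qd = 377 − P.
Supply slope: (352 − 350)/(16 − 15) = 2, so Qs = 2P + 320.
Before the tax: set 377 − P = 2P + 320 → P* = 19, Q* = 358.
With the tax collected from producers, supply shifts: Qs = 2(P − 13.5) + 320.
Solving gives Q = 349 with consumers paying 28 and producers receiving 14.5 (the 13.5 wedge).
Burden on consumers: 9; on producers: 4.5. (They sum to 13.5.)
The less price-elastic side of the market bears the larger share of a per-unit tax.

Consumers bear 9 per unit; producers bear 4.5 per unit.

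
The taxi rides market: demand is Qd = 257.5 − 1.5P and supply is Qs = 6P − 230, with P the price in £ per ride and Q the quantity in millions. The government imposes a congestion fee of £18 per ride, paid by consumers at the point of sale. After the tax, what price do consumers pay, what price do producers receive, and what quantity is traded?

Consumers pay £79.4; producers receive £61.4; quantity = 138.4.

Without the tax, 257.5 − 1.5P = 6P − 230 gives 7.5P = 487.5, so P* = £65 and Q* = 160.
With the tax collected from consumers, demand (in seller-price terms) shifts: Qd = 257.5 − 1.5(P + 18).
Solving gives Q = 138.4 with consumers paying £79.4 and producers receiving £61.4 (the £18 wedge).
The less price-elastic side of the market bears the larger share of a per-unit tax.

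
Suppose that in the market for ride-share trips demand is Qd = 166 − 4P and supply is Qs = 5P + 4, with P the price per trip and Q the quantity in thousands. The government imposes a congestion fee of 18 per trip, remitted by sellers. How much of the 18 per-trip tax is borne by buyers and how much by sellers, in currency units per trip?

Buyers bear 10 per trip; sellers bear 8 per trip.

Without the tax, 166 − 4P = 5P + 4 gives 9P = 162, so P* = 18 and Q* = 94.
With the tax collected from sellers, supply shifts: Qs = 5(P − 18) + 4.
Solving gives Q = 54 with buyers paying 28 and sellers receiving 10 (the 18 wedge).
Burden on buyers: 10; on sellers: 8. (They sum to 18.)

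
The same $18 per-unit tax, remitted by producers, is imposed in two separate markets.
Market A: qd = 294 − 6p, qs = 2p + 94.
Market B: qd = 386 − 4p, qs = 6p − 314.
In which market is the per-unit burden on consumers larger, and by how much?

Market B, by $6.3.

Market A: pre-tax p* = $25, q* = 144; post-tax q = 117; per-unit burden on consumers = $4.5.
Market B: pre-tax p* = $70, q* = 106; post-tax q = 62.8; per-unit burden on consumers = $10.8.
Difference: $4.5 vs $10.8 → market B is larger by $6.3.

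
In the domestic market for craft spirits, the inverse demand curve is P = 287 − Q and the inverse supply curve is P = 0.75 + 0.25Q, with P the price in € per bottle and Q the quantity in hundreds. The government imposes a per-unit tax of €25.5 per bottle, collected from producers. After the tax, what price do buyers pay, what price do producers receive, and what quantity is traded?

Inverting to Q(P) form: Qd = 287 − P; Qs = 4P − 3.
Without the tax, 287 − P = 4P − 3 gives 5P = 290, so P* = €58 and Q* = 229.
With the tax collected from producers, supply shifts: Qs = 4(P − 25.5) − 3.
Solving gives Q = 208.6 with buyers paying €78.4 and producers receiving €52.9 (the €25.5 wedge).
The less price-elastic side of the market bears the larger share of a per-unit tax.

Buyers pay €78.4; producers receive €52.9; quantity = 208.6.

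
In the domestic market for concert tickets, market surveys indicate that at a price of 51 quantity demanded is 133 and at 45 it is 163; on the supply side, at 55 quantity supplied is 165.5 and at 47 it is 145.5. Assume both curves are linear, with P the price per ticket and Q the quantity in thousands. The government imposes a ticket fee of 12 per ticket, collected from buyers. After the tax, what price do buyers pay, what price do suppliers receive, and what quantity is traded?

Demand slope: (163 − 133)/(45 − 51) = -5, so Qd = 388 − 5P.
Supply slope: (145.5 − 165.5)/(47 − 55) = 2.5, so Qs = 2.5P + 28.
Before the tax: set 388 − 5P = 2.5P + 28 → P* = 48, Q* = 148.
With the tax collected from buyers, demand (in seller-price terms) shifts: Qd = 388 − 5(P + 12).
Solving gives Q = 128 with buyers paying 52 and suppliers receiving 40 (the 12 wedge).

Buyers pay 52; suppliers receive 40; quantity = 128.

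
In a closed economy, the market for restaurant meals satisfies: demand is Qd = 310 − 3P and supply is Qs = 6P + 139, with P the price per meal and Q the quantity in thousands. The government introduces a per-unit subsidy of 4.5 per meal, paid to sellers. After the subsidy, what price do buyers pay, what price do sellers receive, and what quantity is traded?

Buyers pay 16; sellers receive 20.5; quantity = 262.

Without the subsidy, 310 − 3P = 6P + 139 gives 9P = 171, so P* = 19 and Q* = 253.
With a per-unit subsidy paid to sellers, each receives P + 4.5 per unit sold, so supply becomes Qs = 6(P + 4.5) + 139.
Solving gives Q = 262 with buyers paying 16 and sellers receiving 20.5 (the 4.5 wedge).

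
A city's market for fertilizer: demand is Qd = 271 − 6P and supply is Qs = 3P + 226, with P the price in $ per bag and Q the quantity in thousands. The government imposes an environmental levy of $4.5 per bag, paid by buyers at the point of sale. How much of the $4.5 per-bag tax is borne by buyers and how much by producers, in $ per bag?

Before the tax: set 271 − 6P = 3P + 226 → P* = $5, Q* = 241.
With the tax collected from buyers, demand (in seller-price terms) shifts: Qd = 271 − 6(P + 4.5).
New equilibrium: buyers pay $6.5, producers receive $2, Q = 232. (Wedge: Pb − Ps = 4.5.)
Burden on buyers: $1.5; on producers: $3. (They sum to $4.5.)
The less price-elastic side of the market bears the larger share of a per-unit tax.

Buyers bear $1.5 per bag; producers bear $3 per bag.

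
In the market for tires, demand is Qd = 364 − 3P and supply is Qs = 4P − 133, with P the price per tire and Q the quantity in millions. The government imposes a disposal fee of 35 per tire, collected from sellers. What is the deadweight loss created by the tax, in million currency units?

Deadweight loss = 1050 million.

Without the tax, 364 − 3P = 4P − 133 gives 7P = 497, so P* = 71 and Q* = 151.
With the tax collected from sellers, supply shifts: Qs = 4(P − 35) − 133.
New equilibrium: consumers pay 91, sellers receive 56, Q = 91. (Wedge: Pb − Ps = 35.)
Quantity falls by |ΔQ| = |151 − 91| = 60.
DWL = ½ · t · |ΔQ| = ½ · 35 · 60 = 1050.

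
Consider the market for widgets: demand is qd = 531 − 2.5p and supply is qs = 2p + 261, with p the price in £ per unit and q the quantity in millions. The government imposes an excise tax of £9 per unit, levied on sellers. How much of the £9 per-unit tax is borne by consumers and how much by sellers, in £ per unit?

Consumers bear £4 per unit; sellers bear £5 per unit.

Without the tax, 531 − 2.5p = 2p + 261 gives 4.5p = 270, so p* = £60 and q* = 381.
With the tax collected from sellers, supply shifts: qs = 2(p − 9) + 261.
New equilibrium: consumers pay £64, sellers receive £55, q = 371. (Wedge: pb − ps = 9.)
Burden on consumers: £4; on sellers: £5. (They sum to £9.)
The less price-elastic side of the market bears the larger share of a per-unit tax.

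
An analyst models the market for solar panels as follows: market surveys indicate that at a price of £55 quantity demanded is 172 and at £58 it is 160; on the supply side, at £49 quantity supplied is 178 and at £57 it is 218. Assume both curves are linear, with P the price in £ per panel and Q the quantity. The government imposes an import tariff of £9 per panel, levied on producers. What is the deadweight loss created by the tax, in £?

Demand slope: (160 − 172)/(58 − 55) = -4, so Qd = 392 − 4P.
Supply slope: (218 − 178)/(57 − 49) = 5, so Qs = 5P − 67.
Before the tax: set 392 − 4P = 5P − 67 → P* = £51, Q* = 188.
With the tax collected from producers, supply shifts: Qs = 5(P − 9) − 67.
New equilibrium: buyers pay £56, producers receive £47, Q = 168. (Wedge: Pb − Ps = 9.)
Quantity falls by |ΔQ| = |188 − 168| = 20.
DWL = ½ · t · |ΔQ| = ½ · 9 · 20 = £90.

Deadweight loss = £90.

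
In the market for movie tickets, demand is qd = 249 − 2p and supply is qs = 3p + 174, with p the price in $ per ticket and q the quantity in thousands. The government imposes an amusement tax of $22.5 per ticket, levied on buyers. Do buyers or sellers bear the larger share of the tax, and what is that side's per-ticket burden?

Before the tax: set 249 − 2p = 3p + 174 → p* = $15, q* = 219.
With the tax collected from buyers, demand (in seller-price terms) shifts: qd = 249 − 2(p + 22.5).
Solving gives q = 192 with buyers paying $28.5 and sellers receiving $6 (the $22.5 wedge).
Per-ticket burden: buyers $13.5, sellers $9.
Buyers take the larger share because demand is less price-elastic here (demand slope 2 vs supply slope 3).

Buyers bear the larger share: $13.5 per ticket.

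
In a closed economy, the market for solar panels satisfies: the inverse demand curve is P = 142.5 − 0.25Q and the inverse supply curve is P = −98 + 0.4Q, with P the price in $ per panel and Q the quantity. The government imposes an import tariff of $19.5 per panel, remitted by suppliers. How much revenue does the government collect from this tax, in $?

Tax revenue = $6630.

Rewrite in direct form: Qd = 570 − 4P and Qs = 2.5P + 245.
Without the tax, 570 − 4P = 2.5P + 245 gives 6.5P = 325, so P* = $50 and Q* = 370.
With the tax collected from suppliers, supply shifts: Qs = 2.5(P − 19.5) + 245.
New equilibrium: buyers pay $57.5, suppliers receive $38, Q = 340. (Wedge: Pb − Ps = 19.5.)
Revenue = t · Q = 19.5 · 340 = $6630.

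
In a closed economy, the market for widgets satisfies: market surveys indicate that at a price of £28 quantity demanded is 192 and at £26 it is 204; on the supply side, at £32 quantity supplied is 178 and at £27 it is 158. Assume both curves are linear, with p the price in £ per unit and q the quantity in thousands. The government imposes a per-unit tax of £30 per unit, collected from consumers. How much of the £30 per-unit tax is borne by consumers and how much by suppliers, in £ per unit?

Consumers bear £12 per unit; suppliers bear £18 per unit.

Demand slope: (204 − 192)/(26 − 28) = -6, so qd = 360 − 6p.
Supply slope: (158 − 178)/(27 − 32) = 4, so qs = 4p + 50.
Before the tax: set 360 − 6p = 4p + 50 → p* = £31, q* = 174.
With the tax collected from consumers, demand (in seller-price terms) shifts: qd = 360 − 6(p + 30).
New equilibrium: consumers pay £43, suppliers receive £13, q = 102. (Wedge: pb − ps = 30.)
Burden on consumers: £12; on suppliers: £18. (They sum to £30.)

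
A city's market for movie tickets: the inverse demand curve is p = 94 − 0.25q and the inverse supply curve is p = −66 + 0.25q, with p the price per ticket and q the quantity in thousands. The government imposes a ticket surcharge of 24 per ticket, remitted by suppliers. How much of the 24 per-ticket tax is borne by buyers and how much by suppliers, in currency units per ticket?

Rewrite in direct form: qd = 376 − 4p and qs = 4p + 264.
Before the tax: set 376 − 4p = 4p + 264 → p* = 14, q* = 320.
With the tax collected from suppliers, supply shifts: qs = 4(p − 24) + 264.
New equilibrium: buyers pay 26, suppliers receive 2, q = 272. (Wedge: pb − ps = 24.)
Burden on buyers: 12; on suppliers: 12. (They sum to 24.)

Buyers bear 12 per ticket; suppliers bear 12 per ticket.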